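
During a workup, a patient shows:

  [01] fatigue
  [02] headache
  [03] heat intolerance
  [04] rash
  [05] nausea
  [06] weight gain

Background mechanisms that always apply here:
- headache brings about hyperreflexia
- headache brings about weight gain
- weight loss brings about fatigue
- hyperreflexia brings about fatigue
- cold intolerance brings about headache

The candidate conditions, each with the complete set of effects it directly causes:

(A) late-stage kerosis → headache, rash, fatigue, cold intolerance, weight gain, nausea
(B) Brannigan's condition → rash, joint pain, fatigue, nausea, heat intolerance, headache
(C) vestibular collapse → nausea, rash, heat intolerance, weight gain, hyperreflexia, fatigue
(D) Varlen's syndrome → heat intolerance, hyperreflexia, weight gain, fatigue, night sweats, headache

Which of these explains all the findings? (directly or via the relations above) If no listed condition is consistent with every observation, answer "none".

B

Checking each candidate against the observations:
(A) late-stage kerosis — fatigue match; headache match; heat intolerance miss; rash match; nausea match; weight gain match
(B) Brannigan's condition — fatigue match; headache match; heat intolerance match; rash match; nausea match; weight gain match (through headache → weight gain)
(C) vestibular collapse — fatigue match; headache miss; heat intolerance match; rash match; nausea match; weight gain match
(D) Varlen's syndrome — does not account for rash, nausea
Only (B) is consistent with every observation.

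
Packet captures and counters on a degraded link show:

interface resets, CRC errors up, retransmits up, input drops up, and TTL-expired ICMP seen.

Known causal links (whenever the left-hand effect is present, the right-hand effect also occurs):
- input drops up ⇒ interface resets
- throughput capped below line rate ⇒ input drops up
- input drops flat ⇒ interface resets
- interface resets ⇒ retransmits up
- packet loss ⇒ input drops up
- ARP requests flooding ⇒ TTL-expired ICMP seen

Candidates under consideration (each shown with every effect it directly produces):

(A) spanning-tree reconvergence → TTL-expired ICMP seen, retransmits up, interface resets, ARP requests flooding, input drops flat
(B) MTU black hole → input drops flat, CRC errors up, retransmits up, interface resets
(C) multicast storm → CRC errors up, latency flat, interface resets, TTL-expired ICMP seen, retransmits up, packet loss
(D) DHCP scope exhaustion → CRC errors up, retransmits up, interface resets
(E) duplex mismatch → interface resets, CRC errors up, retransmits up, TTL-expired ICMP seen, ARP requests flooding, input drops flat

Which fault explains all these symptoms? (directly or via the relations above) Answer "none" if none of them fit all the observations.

Checking each candidate against the observations:
(A) spanning-tree reconvergence — fails on CRC errors up, input drops up (predicts input drops flat, not input drops up)
(B) MTU black hole — interface resets yes; CRC errors up yes; retransmits up yes; input drops up NO; TTL-expired ICMP seen NO
(C) multicast storm — interface resets yes; CRC errors up yes; retransmits up yes; input drops up yes (through packet loss → input drops up); TTL-expired ICMP seen yes
(D) DHCP scope exhaustion — interface resets yes; CRC errors up yes; retransmits up yes; input drops up NO; TTL-expired ICMP seen NO
(E) duplex mismatch — interface resets yes; CRC errors up yes; retransmits up yes; input drops up NO; TTL-expired ICMP seen yes
(C) is the only candidate with no mismatches.

C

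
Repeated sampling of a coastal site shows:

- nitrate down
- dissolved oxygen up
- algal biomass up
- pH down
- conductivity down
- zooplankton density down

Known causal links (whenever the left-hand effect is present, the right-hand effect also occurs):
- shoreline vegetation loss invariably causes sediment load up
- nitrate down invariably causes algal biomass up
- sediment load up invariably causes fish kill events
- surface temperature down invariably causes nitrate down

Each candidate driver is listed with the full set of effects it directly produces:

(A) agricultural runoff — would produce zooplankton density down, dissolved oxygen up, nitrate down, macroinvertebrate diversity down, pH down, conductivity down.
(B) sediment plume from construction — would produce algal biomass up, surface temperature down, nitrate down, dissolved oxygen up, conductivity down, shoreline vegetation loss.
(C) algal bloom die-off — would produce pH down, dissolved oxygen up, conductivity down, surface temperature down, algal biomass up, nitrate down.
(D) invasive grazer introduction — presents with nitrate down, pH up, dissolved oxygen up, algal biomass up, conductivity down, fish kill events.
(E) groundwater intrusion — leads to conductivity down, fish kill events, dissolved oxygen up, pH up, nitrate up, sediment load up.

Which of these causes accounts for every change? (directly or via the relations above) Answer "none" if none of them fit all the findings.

Checking each candidate against the observations:
(A) agricultural runoff — accounts for every observation (algal biomass up via nitrate down → algal biomass up)
(B) sediment plume from construction — does not account for pH down, zooplankton density down
(C) algal bloom die-off — nitrate down +; dissolved oxygen up +; algal biomass up +; pH down +; conductivity down +; zooplankton density down -
(D) invasive grazer introduction — nitrate down +; dissolved oxygen up +; algal biomass up +; pH down -; conductivity down +; zooplankton density down -
(E) groundwater intrusion — nitrate down -; dissolved oxygen up +; algal biomass up -; pH down -; conductivity down +; zooplankton density down -
Only (A) is consistent with every observation.

A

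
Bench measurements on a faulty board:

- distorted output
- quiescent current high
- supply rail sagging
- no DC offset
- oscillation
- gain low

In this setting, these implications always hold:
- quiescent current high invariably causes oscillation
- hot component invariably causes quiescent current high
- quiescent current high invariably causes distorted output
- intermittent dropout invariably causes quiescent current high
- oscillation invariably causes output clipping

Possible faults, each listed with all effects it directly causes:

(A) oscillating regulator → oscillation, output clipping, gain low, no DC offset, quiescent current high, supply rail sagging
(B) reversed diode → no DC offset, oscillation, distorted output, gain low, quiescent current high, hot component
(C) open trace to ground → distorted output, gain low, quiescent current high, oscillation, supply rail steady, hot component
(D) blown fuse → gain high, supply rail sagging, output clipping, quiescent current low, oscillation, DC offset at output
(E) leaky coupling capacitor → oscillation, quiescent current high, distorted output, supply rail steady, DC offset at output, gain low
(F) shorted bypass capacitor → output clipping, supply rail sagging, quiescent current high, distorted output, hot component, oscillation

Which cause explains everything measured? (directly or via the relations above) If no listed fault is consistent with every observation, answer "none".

For each candidate, compare predicted effects to what was observed:
(A) oscillating regulator — distorted output ✓ (through quiescent current high → distorted output); quiescent current high ✓; supply rail sagging ✓; no DC offset ✓; oscillation ✓; gain low ✓
(B) reversed diode — does not account for supply rail sagging
(C) open trace to ground — fails on supply rail sagging, no DC offset (predicts supply rail steady, not supply rail sagging)
(D) blown fuse — distorted output ✗; quiescent current high ✗; supply rail sagging ✓; no DC offset ✗; oscillation ✓; gain low ✗
(E) leaky coupling capacitor — fails on supply rail sagging, no DC offset (predicts supply rail steady, not supply rail sagging; predicts DC offset at output, not no DC offset)
(F) shorted bypass capacitor — distorted output ✓; quiescent current high ✓; supply rail sagging ✓; no DC offset ✗; oscillation ✓; gain low ✗
(A) alone accounts for all the evidence.

A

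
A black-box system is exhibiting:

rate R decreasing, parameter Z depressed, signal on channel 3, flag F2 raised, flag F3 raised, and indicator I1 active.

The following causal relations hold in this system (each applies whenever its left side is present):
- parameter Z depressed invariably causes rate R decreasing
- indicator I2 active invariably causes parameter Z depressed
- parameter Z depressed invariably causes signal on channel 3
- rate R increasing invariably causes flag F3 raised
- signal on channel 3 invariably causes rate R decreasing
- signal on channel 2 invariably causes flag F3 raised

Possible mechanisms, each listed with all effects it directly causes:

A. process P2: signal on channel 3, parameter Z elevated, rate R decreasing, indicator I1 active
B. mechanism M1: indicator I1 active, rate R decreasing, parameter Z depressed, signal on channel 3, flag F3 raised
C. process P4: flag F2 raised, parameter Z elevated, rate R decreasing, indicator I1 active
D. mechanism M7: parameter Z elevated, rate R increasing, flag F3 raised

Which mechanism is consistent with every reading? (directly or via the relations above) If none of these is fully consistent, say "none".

Checking each candidate against the observations:
(A) process P2 — fails on parameter Z depressed, flag F2 raised, flag F3 raised (predicts parameter Z elevated, not parameter Z depressed)
(B) mechanism M1 — rate R decreasing match; parameter Z depressed match; signal on channel 3 match; flag F2 raised miss; flag F3 raised match; indicator I1 active match
(C) process P4 — rate R decreasing match; parameter Z depressed miss; signal on channel 3 miss; flag F2 raised match; flag F3 raised miss; indicator I1 active match
(D) mechanism M7 — rate R decreasing miss; parameter Z depressed miss; signal on channel 3 miss; flag F2 raised miss; flag F3 raised match; indicator I1 active miss
No candidate is consistent with all observations.

none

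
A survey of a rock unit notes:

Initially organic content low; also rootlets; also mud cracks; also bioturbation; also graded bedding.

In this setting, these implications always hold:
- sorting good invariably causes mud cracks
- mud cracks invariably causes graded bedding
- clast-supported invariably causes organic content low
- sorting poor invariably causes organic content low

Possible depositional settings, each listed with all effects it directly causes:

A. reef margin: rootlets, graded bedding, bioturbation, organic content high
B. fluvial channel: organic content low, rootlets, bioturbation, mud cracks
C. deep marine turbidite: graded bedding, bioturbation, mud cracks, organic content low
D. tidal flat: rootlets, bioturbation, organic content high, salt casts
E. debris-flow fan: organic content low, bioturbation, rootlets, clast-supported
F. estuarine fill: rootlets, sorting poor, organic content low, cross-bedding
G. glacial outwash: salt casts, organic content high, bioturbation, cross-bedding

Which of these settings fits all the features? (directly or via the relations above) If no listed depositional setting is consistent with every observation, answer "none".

Checking each candidate against the observations:
(A) reef margin — organic content low miss; rootlets match; mud cracks miss; bioturbation match; graded bedding match
(B) fluvial channel — organic content low match; rootlets match; mud cracks match; bioturbation match; graded bedding match (via mud cracks → graded bedding)
(C) deep marine turbidite — does not account for rootlets
(D) tidal flat — organic content low miss; rootlets match; mud cracks miss; bioturbation match; graded bedding miss
(E) debris-flow fan — organic content low match; rootlets match; mud cracks miss; bioturbation match; graded bedding miss
(F) estuarine fill — organic content low match; rootlets match; mud cracks miss; bioturbation miss; graded bedding miss
(G) glacial outwash — fails on organic content low, rootlets, mud cracks, graded bedding (predicts organic content high, not organic content low)
(B) alone accounts for all the evidence.

B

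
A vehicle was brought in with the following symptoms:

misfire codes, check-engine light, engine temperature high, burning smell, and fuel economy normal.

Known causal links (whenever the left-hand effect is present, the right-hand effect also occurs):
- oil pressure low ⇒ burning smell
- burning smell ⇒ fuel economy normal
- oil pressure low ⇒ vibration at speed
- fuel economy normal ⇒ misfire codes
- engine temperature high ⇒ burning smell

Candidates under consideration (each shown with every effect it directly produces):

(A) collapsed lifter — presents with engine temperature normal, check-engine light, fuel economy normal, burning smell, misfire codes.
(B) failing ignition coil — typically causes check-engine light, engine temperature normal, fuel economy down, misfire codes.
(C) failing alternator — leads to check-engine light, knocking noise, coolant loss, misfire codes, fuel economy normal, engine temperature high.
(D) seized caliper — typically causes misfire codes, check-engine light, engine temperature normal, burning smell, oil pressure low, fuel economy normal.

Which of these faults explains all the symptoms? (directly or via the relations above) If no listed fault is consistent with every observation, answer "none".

C

For each candidate, compare predicted effects to what was observed:
(A) collapsed lifter — misfire codes match; check-engine light match; engine temperature high miss; burning smell match; fuel economy normal match
(B) failing ignition coil — fails on engine temperature high, burning smell, fuel economy normal (predicts engine temperature normal, not engine temperature high; predicts fuel economy down, not fuel economy normal)
(C) failing alternator — misfire codes match; check-engine light match; engine temperature high match; burning smell match (by engine temperature high → burning smell); fuel economy normal match
(D) seized caliper — misfire codes match; check-engine light match; engine temperature high miss; burning smell match; fuel economy normal match
(C) alone accounts for all the evidence.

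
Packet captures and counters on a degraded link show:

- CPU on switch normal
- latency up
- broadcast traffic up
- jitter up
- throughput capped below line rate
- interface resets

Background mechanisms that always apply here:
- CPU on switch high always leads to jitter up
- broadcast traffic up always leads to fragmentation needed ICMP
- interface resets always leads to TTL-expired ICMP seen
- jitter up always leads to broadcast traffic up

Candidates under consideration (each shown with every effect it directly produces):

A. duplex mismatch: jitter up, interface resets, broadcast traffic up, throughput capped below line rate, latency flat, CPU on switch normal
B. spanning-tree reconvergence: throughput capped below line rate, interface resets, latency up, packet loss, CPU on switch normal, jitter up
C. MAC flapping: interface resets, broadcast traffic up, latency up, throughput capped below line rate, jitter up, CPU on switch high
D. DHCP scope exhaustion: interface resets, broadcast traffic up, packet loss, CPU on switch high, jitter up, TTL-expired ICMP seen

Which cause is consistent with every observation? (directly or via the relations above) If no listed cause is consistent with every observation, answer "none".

For each candidate, compare predicted effects to what was observed:
(A) duplex mismatch — CPU on switch normal +; latency up -; broadcast traffic up +; jitter up +; throughput capped below line rate +; interface resets +
(B) spanning-tree reconvergence — CPU on switch normal +; latency up +; broadcast traffic up + (via jitter up → broadcast traffic up); jitter up +; throughput capped below line rate +; interface resets +
(C) MAC flapping — fails on CPU on switch normal (predicts CPU on switch high, not CPU on switch normal)
(D) DHCP scope exhaustion — fails on CPU on switch normal, latency up, throughput capped below line rate (predicts CPU on switch high, not CPU on switch normal)
(B) alone accounts for all the evidence.

B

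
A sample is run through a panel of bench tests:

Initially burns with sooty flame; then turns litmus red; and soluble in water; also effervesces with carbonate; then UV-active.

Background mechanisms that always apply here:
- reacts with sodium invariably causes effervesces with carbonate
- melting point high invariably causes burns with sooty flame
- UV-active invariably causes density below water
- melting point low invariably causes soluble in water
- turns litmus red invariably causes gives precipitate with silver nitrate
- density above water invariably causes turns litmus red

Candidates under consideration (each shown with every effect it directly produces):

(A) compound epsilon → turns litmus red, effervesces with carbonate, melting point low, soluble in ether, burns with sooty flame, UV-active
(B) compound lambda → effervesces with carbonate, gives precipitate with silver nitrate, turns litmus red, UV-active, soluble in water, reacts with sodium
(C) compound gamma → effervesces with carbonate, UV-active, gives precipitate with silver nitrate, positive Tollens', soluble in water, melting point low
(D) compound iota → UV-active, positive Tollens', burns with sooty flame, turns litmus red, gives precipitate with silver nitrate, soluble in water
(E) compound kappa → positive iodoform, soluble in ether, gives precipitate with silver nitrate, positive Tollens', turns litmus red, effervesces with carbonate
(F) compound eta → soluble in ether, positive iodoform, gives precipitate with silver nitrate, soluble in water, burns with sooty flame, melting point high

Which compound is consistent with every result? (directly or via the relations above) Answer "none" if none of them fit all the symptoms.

A

For each candidate, compare predicted effects to what was observed:
(A) compound epsilon — accounts for every observation (soluble in water via melting point low → soluble in water)
(B) compound lambda — burns with sooty flame NO; turns litmus red yes; soluble in water yes; effervesces with carbonate yes; UV-active yes
(C) compound gamma — burns with sooty flame NO; turns litmus red NO; soluble in water yes; effervesces with carbonate yes; UV-active yes
(D) compound iota — burns with sooty flame yes; turns litmus red yes; soluble in water yes; effervesces with carbonate NO; UV-active yes
(E) compound kappa — does not account for burns with sooty flame, soluble in water, UV-active
(F) compound eta — does not account for turns litmus red, effervesces with carbonate, UV-active
Only (A) is consistent with every observation.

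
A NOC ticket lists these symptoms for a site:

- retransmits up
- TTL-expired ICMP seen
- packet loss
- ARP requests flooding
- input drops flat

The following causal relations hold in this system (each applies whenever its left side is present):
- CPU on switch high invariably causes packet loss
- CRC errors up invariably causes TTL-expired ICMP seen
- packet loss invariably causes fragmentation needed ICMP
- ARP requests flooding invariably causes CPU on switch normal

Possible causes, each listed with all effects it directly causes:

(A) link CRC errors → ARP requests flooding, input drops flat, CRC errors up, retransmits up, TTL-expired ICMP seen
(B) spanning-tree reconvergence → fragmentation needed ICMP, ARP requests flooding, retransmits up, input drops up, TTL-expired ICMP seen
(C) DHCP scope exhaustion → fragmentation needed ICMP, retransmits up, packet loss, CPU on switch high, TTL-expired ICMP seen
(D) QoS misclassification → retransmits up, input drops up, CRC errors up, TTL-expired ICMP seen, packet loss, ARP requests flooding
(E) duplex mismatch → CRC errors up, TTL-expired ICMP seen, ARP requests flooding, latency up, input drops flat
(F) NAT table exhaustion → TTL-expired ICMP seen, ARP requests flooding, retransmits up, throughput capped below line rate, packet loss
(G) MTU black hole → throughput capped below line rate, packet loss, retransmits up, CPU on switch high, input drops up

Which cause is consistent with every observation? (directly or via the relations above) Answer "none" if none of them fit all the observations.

Per-candidate check:
(A) link CRC errors — does not account for packet loss
(B) spanning-tree reconvergence — retransmits up +; TTL-expired ICMP seen +; packet loss -; ARP requests flooding +; input drops flat -
(C) DHCP scope exhaustion — does not account for ARP requests flooding, input drops flat
(D) QoS misclassification — fails on input drops flat (predicts input drops up, not input drops flat)
(E) duplex mismatch — retransmits up -; TTL-expired ICMP seen +; packet loss -; ARP requests flooding +; input drops flat +
(F) NAT table exhaustion — retransmits up +; TTL-expired ICMP seen +; packet loss +; ARP requests flooding +; input drops flat -
(G) MTU black hole — fails on TTL-expired ICMP seen, ARP requests flooding, input drops flat (predicts input drops up, not input drops flat)
None of the listed candidates fits everything.

none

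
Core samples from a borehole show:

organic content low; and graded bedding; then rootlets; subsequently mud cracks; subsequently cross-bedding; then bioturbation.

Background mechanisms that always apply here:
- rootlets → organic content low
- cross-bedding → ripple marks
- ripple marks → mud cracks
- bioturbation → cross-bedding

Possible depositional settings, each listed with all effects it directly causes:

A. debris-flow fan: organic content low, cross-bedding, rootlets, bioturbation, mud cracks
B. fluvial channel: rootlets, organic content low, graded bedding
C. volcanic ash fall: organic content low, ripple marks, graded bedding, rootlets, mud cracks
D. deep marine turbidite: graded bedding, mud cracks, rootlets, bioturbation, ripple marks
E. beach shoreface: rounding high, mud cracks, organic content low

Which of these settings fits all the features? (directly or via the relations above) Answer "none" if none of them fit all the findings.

Per-candidate check:
(A) debris-flow fan — does not account for graded bedding
(B) fluvial channel — organic content low +; graded bedding +; rootlets +; mud cracks -; cross-bedding -; bioturbation -
(C) volcanic ash fall — organic content low +; graded bedding +; rootlets +; mud cracks +; cross-bedding -; bioturbation -
(D) deep marine turbidite — organic content low + (by rootlets → organic content low); graded bedding +; rootlets +; mud cracks +; cross-bedding + (by bioturbation → cross-bedding); bioturbation +
(E) beach shoreface — organic content low +; graded bedding -; rootlets -; mud cracks +; cross-bedding -; bioturbation -
(D) alone accounts for all the evidence.

D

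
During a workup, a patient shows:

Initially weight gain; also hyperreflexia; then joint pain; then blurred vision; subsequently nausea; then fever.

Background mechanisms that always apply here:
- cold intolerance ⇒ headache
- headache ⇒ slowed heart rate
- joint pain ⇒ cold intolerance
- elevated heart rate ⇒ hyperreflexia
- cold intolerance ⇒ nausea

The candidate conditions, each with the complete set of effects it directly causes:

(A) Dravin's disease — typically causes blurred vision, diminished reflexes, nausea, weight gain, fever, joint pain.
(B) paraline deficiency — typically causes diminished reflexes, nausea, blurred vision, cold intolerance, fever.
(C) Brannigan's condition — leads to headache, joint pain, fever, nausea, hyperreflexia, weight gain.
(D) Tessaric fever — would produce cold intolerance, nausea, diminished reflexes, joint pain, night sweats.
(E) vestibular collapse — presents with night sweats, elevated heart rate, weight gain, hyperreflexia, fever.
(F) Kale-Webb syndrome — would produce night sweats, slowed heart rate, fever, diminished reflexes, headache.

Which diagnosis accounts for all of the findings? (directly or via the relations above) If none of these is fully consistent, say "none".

Checking each candidate against the observations:
(A) Dravin's disease — weight gain yes; hyperreflexia NO; joint pain yes; blurred vision yes; nausea yes; fever yes
(B) paraline deficiency — weight gain NO; hyperreflexia NO; joint pain NO; blurred vision yes; nausea yes; fever yes
(C) Brannigan's condition — weight gain yes; hyperreflexia yes; joint pain yes; blurred vision NO; nausea yes; fever yes
(D) Tessaric fever — fails on weight gain, hyperreflexia, blurred vision, fever (predicts diminished reflexes, not hyperreflexia)
(E) vestibular collapse — does not account for joint pain, blurred vision, nausea
(F) Kale-Webb syndrome — fails on weight gain, hyperreflexia, joint pain, blurred vision, nausea (predicts diminished reflexes, not hyperreflexia)
None of the listed candidates fits everything.

none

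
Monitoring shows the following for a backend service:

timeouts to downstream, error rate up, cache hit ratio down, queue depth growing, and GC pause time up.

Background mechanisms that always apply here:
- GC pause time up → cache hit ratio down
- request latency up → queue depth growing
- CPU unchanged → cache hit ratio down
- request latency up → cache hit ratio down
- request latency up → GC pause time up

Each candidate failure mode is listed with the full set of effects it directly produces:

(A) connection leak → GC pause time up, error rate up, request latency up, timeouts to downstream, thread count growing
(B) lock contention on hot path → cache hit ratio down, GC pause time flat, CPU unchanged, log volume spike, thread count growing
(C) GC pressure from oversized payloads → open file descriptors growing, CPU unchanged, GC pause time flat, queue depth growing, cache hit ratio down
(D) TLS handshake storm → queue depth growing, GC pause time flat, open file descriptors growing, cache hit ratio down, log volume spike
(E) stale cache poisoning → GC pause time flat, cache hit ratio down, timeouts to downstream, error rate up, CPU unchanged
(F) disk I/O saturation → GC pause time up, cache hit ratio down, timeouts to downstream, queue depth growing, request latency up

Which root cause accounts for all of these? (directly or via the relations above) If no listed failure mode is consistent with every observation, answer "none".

Testing each hypothesis:
(A) connection leak — timeouts to downstream +; error rate up +; cache hit ratio down + (via GC pause time up → cache hit ratio down); queue depth growing + (via request latency up → queue depth growing); GC pause time up +
(B) lock contention on hot path — fails on timeouts to downstream, error rate up, queue depth growing, GC pause time up (predicts GC pause time flat, not GC pause time up)
(C) GC pressure from oversized payloads — timeouts to downstream -; error rate up -; cache hit ratio down +; queue depth growing +; GC pause time up -
(D) TLS handshake storm — timeouts to downstream -; error rate up -; cache hit ratio down +; queue depth growing +; GC pause time up -
(E) stale cache poisoning — fails on queue depth growing, GC pause time up (predicts GC pause time flat, not GC pause time up)
(F) disk I/O saturation — does not account for error rate up
Only (A) is consistent with every observation.

A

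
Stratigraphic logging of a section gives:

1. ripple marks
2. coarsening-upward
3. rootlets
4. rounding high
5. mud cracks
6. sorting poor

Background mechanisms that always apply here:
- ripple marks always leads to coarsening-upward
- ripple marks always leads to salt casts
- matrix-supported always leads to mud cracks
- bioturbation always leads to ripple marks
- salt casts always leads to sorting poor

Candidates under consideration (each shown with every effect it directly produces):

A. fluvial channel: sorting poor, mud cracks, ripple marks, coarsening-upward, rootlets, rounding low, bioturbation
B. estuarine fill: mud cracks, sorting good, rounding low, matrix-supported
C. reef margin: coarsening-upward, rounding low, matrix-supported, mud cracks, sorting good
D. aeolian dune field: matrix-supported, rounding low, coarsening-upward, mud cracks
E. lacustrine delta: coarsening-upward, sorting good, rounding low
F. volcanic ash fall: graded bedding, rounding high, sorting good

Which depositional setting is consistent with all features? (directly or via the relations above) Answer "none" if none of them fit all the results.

Checking each candidate against the observations:
(A) fluvial channel — ripple marks ✓; coarsening-upward ✓; rootlets ✓; rounding high ✗; mud cracks ✓; sorting poor ✓
(B) estuarine fill — ripple marks ✗; coarsening-upward ✗; rootlets ✗; rounding high ✗; mud cracks ✓; sorting poor ✗
(C) reef margin — ripple marks ✗; coarsening-upward ✓; rootlets ✗; rounding high ✗; mud cracks ✓; sorting poor ✗
(D) aeolian dune field — ripple marks ✗; coarsening-upward ✓; rootlets ✗; rounding high ✗; mud cracks ✓; sorting poor ✗
(E) lacustrine delta — ripple marks ✗; coarsening-upward ✓; rootlets ✗; rounding high ✗; mud cracks ✗; sorting poor ✗
(F) volcanic ash fall — ripple marks ✗; coarsening-upward ✗; rootlets ✗; rounding high ✓; mud cracks ✗; sorting poor ✗
No candidate is consistent with all observations.

none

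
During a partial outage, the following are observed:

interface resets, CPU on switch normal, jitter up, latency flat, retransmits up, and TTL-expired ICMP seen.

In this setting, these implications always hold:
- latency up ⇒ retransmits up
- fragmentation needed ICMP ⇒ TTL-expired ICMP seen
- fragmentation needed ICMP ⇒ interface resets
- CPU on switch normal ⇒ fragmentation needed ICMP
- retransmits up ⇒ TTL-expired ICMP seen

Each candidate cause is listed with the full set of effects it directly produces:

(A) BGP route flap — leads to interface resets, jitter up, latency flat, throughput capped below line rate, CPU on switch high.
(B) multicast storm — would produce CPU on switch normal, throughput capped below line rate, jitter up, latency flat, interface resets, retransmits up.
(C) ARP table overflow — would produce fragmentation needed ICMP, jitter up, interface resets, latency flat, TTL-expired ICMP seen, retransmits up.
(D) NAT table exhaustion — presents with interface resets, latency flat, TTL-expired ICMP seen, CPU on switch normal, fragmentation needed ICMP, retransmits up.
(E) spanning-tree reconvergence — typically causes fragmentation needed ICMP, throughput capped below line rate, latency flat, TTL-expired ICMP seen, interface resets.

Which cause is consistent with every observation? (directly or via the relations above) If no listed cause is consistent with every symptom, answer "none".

B

Checking each candidate against the observations:
(A) BGP route flap — interface resets yes; CPU on switch normal NO; jitter up yes; latency flat yes; retransmits up NO; TTL-expired ICMP seen NO
(B) multicast storm — interface resets yes; CPU on switch normal yes; jitter up yes; latency flat yes; retransmits up yes; TTL-expired ICMP seen yes (by retransmits up → TTL-expired ICMP seen)
(C) ARP table overflow — does not account for CPU on switch normal
(D) NAT table exhaustion — interface resets yes; CPU on switch normal yes; jitter up NO; latency flat yes; retransmits up yes; TTL-expired ICMP seen yes
(E) spanning-tree reconvergence — interface resets yes; CPU on switch normal NO; jitter up NO; latency flat yes; retransmits up NO; TTL-expired ICMP seen yes
(B) alone accounts for all the evidence.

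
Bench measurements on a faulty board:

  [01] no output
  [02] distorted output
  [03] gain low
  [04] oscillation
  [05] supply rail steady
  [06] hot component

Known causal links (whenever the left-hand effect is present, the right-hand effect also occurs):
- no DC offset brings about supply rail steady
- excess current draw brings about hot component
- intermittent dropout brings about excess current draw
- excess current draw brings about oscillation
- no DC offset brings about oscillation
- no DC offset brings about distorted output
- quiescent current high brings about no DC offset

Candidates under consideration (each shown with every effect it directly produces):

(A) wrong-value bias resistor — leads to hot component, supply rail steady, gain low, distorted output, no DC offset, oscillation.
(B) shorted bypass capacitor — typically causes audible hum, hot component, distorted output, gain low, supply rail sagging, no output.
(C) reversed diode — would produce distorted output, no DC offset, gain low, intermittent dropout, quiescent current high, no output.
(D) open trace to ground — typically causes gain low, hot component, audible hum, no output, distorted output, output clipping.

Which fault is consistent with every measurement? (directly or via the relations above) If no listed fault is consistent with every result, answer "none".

Checking each candidate against the observations:
(A) wrong-value bias resistor — does not account for no output
(B) shorted bypass capacitor — fails on oscillation, supply rail steady (predicts supply rail sagging, not supply rail steady)
(C) reversed diode — no output yes; distorted output yes; gain low yes; oscillation yes (via no DC offset → oscillation); supply rail steady yes (via no DC offset → supply rail steady); hot component yes (via intermittent dropout → excess current draw → hot component)
(D) open trace to ground — does not account for oscillation, supply rail steady
(C) is the only candidate with no mismatches.

C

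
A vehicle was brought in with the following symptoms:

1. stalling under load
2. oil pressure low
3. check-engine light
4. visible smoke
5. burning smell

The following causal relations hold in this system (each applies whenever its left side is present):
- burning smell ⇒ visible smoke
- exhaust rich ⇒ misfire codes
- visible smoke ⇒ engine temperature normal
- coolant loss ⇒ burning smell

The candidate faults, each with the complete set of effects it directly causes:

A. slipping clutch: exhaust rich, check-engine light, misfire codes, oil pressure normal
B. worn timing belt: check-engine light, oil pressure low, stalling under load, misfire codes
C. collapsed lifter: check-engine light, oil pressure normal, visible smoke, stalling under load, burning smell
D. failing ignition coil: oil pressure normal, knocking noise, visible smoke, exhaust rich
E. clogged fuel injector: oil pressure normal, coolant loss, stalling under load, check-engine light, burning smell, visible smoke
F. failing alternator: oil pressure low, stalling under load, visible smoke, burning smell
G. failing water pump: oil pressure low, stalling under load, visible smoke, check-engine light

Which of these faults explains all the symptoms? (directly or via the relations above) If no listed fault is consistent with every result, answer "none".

Checking each candidate against the observations:
(A) slipping clutch — stalling under load -; oil pressure low -; check-engine light +; visible smoke -; burning smell -
(B) worn timing belt — does not account for visible smoke, burning smell
(C) collapsed lifter — stalling under load +; oil pressure low -; check-engine light +; visible smoke +; burning smell +
(D) failing ignition coil — stalling under load -; oil pressure low -; check-engine light -; visible smoke +; burning smell -
(E) clogged fuel injector — fails on oil pressure low (predicts oil pressure normal, not oil pressure low)
(F) failing alternator — does not account for check-engine light
(G) failing water pump — does not account for burning smell
None of the listed candidates fits everything.

none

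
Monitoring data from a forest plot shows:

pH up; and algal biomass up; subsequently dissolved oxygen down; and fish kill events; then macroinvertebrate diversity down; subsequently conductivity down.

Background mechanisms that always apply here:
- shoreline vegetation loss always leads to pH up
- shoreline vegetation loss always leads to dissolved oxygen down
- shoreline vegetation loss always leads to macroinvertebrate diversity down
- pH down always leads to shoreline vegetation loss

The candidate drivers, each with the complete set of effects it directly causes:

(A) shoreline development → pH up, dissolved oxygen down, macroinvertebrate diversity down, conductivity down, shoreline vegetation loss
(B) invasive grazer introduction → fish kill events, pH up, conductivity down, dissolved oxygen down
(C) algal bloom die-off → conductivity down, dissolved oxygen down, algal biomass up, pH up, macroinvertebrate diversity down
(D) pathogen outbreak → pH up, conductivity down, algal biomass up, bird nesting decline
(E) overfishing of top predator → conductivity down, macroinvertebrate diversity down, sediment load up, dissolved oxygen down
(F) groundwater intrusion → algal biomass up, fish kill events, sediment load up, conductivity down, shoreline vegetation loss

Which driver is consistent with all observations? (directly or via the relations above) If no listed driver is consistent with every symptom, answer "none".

For each candidate, compare predicted effects to what was observed:
(A) shoreline development — pH up +; algal biomass up -; dissolved oxygen down +; fish kill events -; macroinvertebrate diversity down +; conductivity down +
(B) invasive grazer introduction — does not account for algal biomass up, macroinvertebrate diversity down
(C) algal bloom die-off — pH up +; algal biomass up +; dissolved oxygen down +; fish kill events -; macroinvertebrate diversity down +; conductivity down +
(D) pathogen outbreak — does not account for dissolved oxygen down, fish kill events, macroinvertebrate diversity down
(E) overfishing of top predator — does not account for pH up, algal biomass up, fish kill events
(F) groundwater intrusion — pH up + (via shoreline vegetation loss → pH up); algal biomass up +; dissolved oxygen down + (via shoreline vegetation loss → dissolved oxygen down); fish kill events +; macroinvertebrate diversity down + (via shoreline vegetation loss → macroinvertebrate diversity down); conductivity down +
(F) alone accounts for all the evidence.

F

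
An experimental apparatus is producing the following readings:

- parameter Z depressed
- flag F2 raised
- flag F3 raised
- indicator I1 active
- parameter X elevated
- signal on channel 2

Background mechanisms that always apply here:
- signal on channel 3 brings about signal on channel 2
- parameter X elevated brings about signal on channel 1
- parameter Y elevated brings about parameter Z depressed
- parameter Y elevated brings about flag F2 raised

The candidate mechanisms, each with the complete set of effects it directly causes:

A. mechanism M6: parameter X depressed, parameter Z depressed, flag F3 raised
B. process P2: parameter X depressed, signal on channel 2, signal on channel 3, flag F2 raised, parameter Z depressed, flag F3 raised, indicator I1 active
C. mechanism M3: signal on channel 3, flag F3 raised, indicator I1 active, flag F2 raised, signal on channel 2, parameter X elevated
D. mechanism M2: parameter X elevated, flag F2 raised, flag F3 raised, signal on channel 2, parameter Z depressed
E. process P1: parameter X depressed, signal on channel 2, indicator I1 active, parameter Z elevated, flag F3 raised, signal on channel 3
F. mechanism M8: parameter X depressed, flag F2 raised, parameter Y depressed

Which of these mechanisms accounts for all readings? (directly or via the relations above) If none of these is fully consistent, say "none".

none

Checking each candidate against the observations:
(A) mechanism M6 — parameter Z depressed +; flag F2 raised -; flag F3 raised +; indicator I1 active -; parameter X elevated -; signal on channel 2 -
(B) process P2 — fails on parameter X elevated (predicts parameter X depressed, not parameter X elevated)
(C) mechanism M3 — does not account for parameter Z depressed
(D) mechanism M2 — parameter Z depressed +; flag F2 raised +; flag F3 raised +; indicator I1 active -; parameter X elevated +; signal on channel 2 +
(E) process P1 — parameter Z depressed -; flag F2 raised -; flag F3 raised +; indicator I1 active +; parameter X elevated -; signal on channel 2 +
(F) mechanism M8 — fails on parameter Z depressed, flag F3 raised, indicator I1 active, parameter X elevated, signal on channel 2 (predicts parameter X depressed, not parameter X elevated)
None of the listed candidates fits everything.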